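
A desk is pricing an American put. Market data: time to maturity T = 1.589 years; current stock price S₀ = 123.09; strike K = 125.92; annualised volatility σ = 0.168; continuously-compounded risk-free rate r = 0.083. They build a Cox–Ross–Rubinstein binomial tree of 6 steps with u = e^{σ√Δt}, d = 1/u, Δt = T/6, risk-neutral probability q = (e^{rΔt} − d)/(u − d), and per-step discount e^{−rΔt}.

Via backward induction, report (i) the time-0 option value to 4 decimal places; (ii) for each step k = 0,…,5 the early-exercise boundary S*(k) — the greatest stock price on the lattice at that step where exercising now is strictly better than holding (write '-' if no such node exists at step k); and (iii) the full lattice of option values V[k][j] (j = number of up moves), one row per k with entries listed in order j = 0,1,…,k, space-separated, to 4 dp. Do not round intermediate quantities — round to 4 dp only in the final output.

price = 6.8454
boundary = - 112.8952 103.5447 112.8952 103.5447 112.8952
tree:
6.8454
13.0248 3.0914
22.3753 6.4496 1.0283
30.9513 13.0248 2.4246 0.1611
38.8170 22.3753 5.6566 0.4188 0.0000
46.0312 30.9513 13.0248 1.0886 0.0000 0.0000
52.6479 38.8170 22.3753 2.8300 0.0000 0.0000 0.0000

params: Δt=0.26483 u=1.09030 d=0.91718 q=0.60677 e^(-rΔt)=0.97826
t_6 payoffs: 52.6479 38.8170 22.3753 2.8300 0.0000 0.0000 0.0000
t_5: node(5,0) S=79.8888 payoff=46.0312 vs cont=43.2936 → 46.0312 [stop]  node(5,1) S=94.9687 payoff=30.9513 vs cont=28.2136 → 30.9513 [stop]  node(5,2) S=112.8952 payoff=13.0248 vs cont=10.2872 → 13.0248 [stop]  node(5,3) S=134.2055 payoff=0.0000 vs cont=1.0886 → 1.0886 [wait]  node(5,4) S=159.5383 payoff=0.0000 vs cont=0.0000 → 0.0000 [wait]  node(5,5) S=189.6530 payoff=0.0000 vs cont=0.0000 → 0.0000 [wait]  ⇒ S*(5)=112.8952
t_4: node(4,0) S=87.1030 payoff=38.8170 vs cont=36.0793 → 38.8170 [stop]  node(4,1) S=103.5447 payoff=22.3753 vs cont=19.6376 → 22.3753 [stop]  node(4,2) S=123.0900 payoff=2.8300 vs cont=5.6566 → 5.6566 [wait]  node(4,3) S=146.3247 payoff=0.0000 vs cont=0.4188 → 0.4188 [wait]  node(4,4) S=173.9452 payoff=0.0000 vs cont=0.0000 → 0.0000 [wait]  ⇒ S*(4)=103.5447
t_3: node(3,0) S=94.9687 payoff=30.9513 vs cont=28.2136 → 30.9513 [stop]  node(3,1) S=112.8952 payoff=13.0248 vs cont=11.9650 → 13.0248 [stop]  node(3,2) S=134.2055 payoff=0.0000 vs cont=2.4246 → 2.4246 [wait]  node(3,3) S=159.5383 payoff=0.0000 vs cont=0.1611 → 0.1611 [wait]  ⇒ S*(3)=112.8952
t_2: node(2,0) S=103.5447 payoff=22.3753 vs cont=19.6376 → 22.3753 [stop]  node(2,1) S=123.0900 payoff=2.8300 vs cont=6.4496 → 6.4496 [wait]  node(2,2) S=146.3247 payoff=0.0000 vs cont=1.0283 → 1.0283 [wait]  ⇒ S*(2)=103.5447
t_1: node(1,0) S=112.8952 payoff=13.0248 vs cont=12.4357 → 13.0248 [stop]  node(1,1) S=134.2055 payoff=0.0000 vs cont=3.0914 → 3.0914 [wait]  ⇒ S*(1)=112.8952
t_0: node(0,0) S=123.0900 payoff=2.8300 vs cont=6.8454 → 6.8454 [wait]  ⇒ S*(0)=-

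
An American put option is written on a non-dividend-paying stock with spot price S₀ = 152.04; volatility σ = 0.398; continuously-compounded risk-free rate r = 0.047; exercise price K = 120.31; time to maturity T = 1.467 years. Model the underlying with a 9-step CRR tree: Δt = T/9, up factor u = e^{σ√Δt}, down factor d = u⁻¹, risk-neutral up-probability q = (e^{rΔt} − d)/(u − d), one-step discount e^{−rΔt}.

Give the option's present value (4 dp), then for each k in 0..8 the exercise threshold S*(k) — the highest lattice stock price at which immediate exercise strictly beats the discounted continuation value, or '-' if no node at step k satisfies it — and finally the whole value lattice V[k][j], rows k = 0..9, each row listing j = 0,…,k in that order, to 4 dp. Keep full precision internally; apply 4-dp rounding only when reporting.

price = 10.4278
boundary = - - - - - 68.0822 79.9500 68.0822 79.9500
tree:
10.4278
15.3146 5.3782
21.9053 8.5244 2.1059
30.3823 13.2067 3.6629 0.4778
40.6590 19.8979 6.2758 0.9326 0.0000
52.2278 28.9589 10.5441 1.8203 0.0000 0.0000
62.3339 40.3600 17.2519 3.5531 0.0000 0.0000 0.0000
70.9399 52.2278 27.1757 6.9354 0.0000 0.0000 0.0000 0.0000
78.2684 62.3339 40.3600 13.5372 0.0000 0.0000 0.0000 0.0000 0.0000
84.5091 70.9399 52.2278 26.4235 0.0000 0.0000 0.0000 0.0000 0.0000 0.0000

params: Δt=0.16300 u=1.17432 d=0.85156 q=0.48374 e^(-rΔt)=0.99237
t_9 payoffs: 84.5091 70.9399 52.2278 26.4235 0.0000 0.0000 0.0000 0.0000 0.0000 0.0000
t_8: node(8,0) S=42.0416 payoff=78.2684 vs cont=77.3502 → 78.2684 [stop]  node(8,1) S=57.9761 payoff=62.3339 vs cont=61.4158 → 62.3339 [stop]  node(8,2) S=79.9500 payoff=40.3600 vs cont=39.4418 → 40.3600 [stop]  node(8,3) S=110.2524 payoff=10.0576 vs cont=13.5372 → 13.5372 [wait]  node(8,4) S=152.0400 payoff=0.0000 vs cont=0.0000 → 0.0000 [wait]  node(8,5) S=209.6658 payoff=0.0000 vs cont=0.0000 → 0.0000 [wait]  node(8,6) S=289.1327 payoff=0.0000 vs cont=0.0000 → 0.0000 [wait]  node(8,7) S=398.7191 payoff=0.0000 vs cont=0.0000 → 0.0000 [wait]  node(8,8) S=549.8405 payoff=0.0000 vs cont=0.0000 → 0.0000 [wait]  ⇒ S*(8)=79.9500
t_7: node(7,0) S=49.3701 payoff=70.9399 vs cont=70.0217 → 70.9399 [stop]  node(7,1) S=68.0822 payoff=52.2278 vs cont=51.3096 → 52.2278 [stop]  node(7,2) S=93.8865 payoff=26.4235 vs cont=27.1757 → 27.1757 [wait]  node(7,3) S=129.4711 payoff=0.0000 vs cont=6.9354 → 6.9354 [wait]  node(7,4) S=178.5430 payoff=0.0000 vs cont=0.0000 → 0.0000 [wait]  node(7,5) S=246.2138 payoff=0.0000 vs cont=0.0000 → 0.0000 [wait]  node(7,6) S=339.5331 payoff=0.0000 vs cont=0.0000 → 0.0000 [wait]  node(7,7) S=468.2220 payoff=0.0000 vs cont=0.0000 → 0.0000 [wait]  ⇒ S*(7)=68.0822
t_6: node(6,0) S=57.9761 payoff=62.3339 vs cont=61.4158 → 62.3339 [stop]  node(6,1) S=79.9500 payoff=40.3600 vs cont=39.8029 → 40.3600 [stop]  node(6,2) S=110.2524 payoff=10.0576 vs cont=17.2519 → 17.2519 [wait]  node(6,3) S=152.0400 payoff=0.0000 vs cont=3.5531 → 3.5531 [wait]  node(6,4) S=209.6658 payoff=0.0000 vs cont=0.0000 → 0.0000 [wait]  node(6,5) S=289.1327 payoff=0.0000 vs cont=0.0000 → 0.0000 [wait]  node(6,6) S=398.7191 payoff=0.0000 vs cont=0.0000 → 0.0000 [wait]  ⇒ S*(6)=79.9500
t_5: node(5,0) S=68.0822 payoff=52.2278 vs cont=51.3096 → 52.2278 [stop]  node(5,1) S=93.8865 payoff=26.4235 vs cont=28.9589 → 28.9589 [wait]  node(5,2) S=129.4711 payoff=0.0000 vs cont=10.5441 → 10.5441 [wait]  node(5,3) S=178.5430 payoff=0.0000 vs cont=1.8203 → 1.8203 [wait]  node(5,4) S=246.2138 payoff=0.0000 vs cont=0.0000 → 0.0000 [wait]  node(5,5) S=339.5331 payoff=0.0000 vs cont=0.0000 → 0.0000 [wait]  ⇒ S*(5)=68.0822
t_4: node(4,0) S=79.9500 payoff=40.3600 vs cont=40.6590 → 40.6590 [wait]  node(4,1) S=110.2524 payoff=10.0576 vs cont=19.8979 → 19.8979 [wait]  node(4,2) S=152.0400 payoff=0.0000 vs cont=6.2758 → 6.2758 [wait]  node(4,3) S=209.6658 payoff=0.0000 vs cont=0.9326 → 0.9326 [wait]  node(4,4) S=289.1327 payoff=0.0000 vs cont=0.0000 → 0.0000 [wait]  ⇒ S*(4)=-
t_3: node(3,0) S=93.8865 payoff=26.4235 vs cont=30.3823 → 30.3823 [wait]  node(3,1) S=129.4711 payoff=0.0000 vs cont=13.2067 → 13.2067 [wait]  node(3,2) S=178.5430 payoff=0.0000 vs cont=3.6629 → 3.6629 [wait]  node(3,3) S=246.2138 payoff=0.0000 vs cont=0.4778 → 0.4778 [wait]  ⇒ S*(3)=-
t_2: node(2,0) S=110.2524 payoff=10.0576 vs cont=21.9053 → 21.9053 [wait]  node(2,1) S=152.0400 payoff=0.0000 vs cont=8.5244 → 8.5244 [wait]  node(2,2) S=209.6658 payoff=0.0000 vs cont=2.1059 → 2.1059 [wait]  ⇒ S*(2)=-
t_1: node(1,0) S=129.4711 payoff=0.0000 vs cont=15.3146 → 15.3146 [wait]  node(1,1) S=178.5430 payoff=0.0000 vs cont=5.3782 → 5.3782 [wait]  ⇒ S*(1)=-
t_0: node(0,0) S=152.0400 payoff=0.0000 vs cont=10.4278 → 10.4278 [wait]  ⇒ S*(0)=-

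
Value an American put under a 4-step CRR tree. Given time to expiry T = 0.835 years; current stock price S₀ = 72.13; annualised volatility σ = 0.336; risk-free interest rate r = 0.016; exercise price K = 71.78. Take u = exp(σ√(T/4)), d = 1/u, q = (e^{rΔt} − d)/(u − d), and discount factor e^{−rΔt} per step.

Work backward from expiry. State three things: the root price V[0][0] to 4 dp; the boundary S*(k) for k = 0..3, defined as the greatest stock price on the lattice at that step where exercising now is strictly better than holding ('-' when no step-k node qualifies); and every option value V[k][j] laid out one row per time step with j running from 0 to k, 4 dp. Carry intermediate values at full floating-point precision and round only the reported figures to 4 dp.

price = 7.7540
boundary = - - 53.0608 61.8650
tree:
7.7540
12.2953 2.7400
18.7192 5.2122 0.0000
26.2704 9.9150 0.0000 0.0000
32.7470 18.7192 0.0000 0.0000 0.0000

params: Δt=0.20875 u=1.16593 d=0.85769 q=0.47255 e^(-rΔt)=0.99667
t_4 payoffs: 32.7470 18.7192 0.0000 0.0000 0.0000
t_3: node(3,0) S=45.5096 payoff=26.2704 vs cont=26.0311 → 26.2704 [stop]  node(3,1) S=61.8650 payoff=9.9150 vs cont=9.8405 → 9.9150 [stop]  node(3,2) S=84.0982 payoff=0.0000 vs cont=0.0000 → 0.0000 [wait]  node(3,3) S=114.3218 payoff=0.0000 vs cont=0.0000 → 0.0000 [wait]  ⇒ S*(3)=61.8650
t_2: node(2,0) S=53.0608 payoff=18.7192 vs cont=18.4798 → 18.7192 [stop]  node(2,1) S=72.1300 payoff=0.0000 vs cont=5.2122 → 5.2122 [wait]  node(2,2) S=98.0523 payoff=0.0000 vs cont=0.0000 → 0.0000 [wait]  ⇒ S*(2)=53.0608
t_1: node(1,0) S=61.8650 payoff=9.9150 vs cont=12.2953 → 12.2953 [wait]  node(1,1) S=84.0982 payoff=0.0000 vs cont=2.7400 → 2.7400 [wait]  ⇒ S*(1)=-
t_0: node(0,0) S=72.1300 payoff=0.0000 vs cont=7.7540 → 7.7540 [wait]  ⇒ S*(0)=-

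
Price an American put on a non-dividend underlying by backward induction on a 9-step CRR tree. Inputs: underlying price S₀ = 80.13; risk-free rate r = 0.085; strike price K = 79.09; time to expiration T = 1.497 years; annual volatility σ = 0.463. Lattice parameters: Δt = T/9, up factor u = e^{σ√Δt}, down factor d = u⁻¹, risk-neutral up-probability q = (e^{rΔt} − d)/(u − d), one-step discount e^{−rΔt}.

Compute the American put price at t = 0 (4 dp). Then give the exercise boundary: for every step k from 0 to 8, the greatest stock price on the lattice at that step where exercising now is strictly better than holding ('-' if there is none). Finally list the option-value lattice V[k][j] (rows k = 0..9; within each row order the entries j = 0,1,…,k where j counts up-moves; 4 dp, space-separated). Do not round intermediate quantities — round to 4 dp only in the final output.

Δt=0.16633, u=1.20784, d=0.82793, q=0.49041, disc=e^(-rΔt)=0.98596
k=9 terminal: V=max(K-S,0) → 64.4438 57.7231 47.9186 33.6151 12.7482 0.0000 0.0000 0.0000 0.0000 0.0000
k=8: j=0 S=17.6902 intr=61.3998 cont=60.2895 V=61.3998[EX]; j=1 S=25.8077 intr=53.2823 cont=52.1720 V=53.2823[EX]; j=2 S=37.6499 intr=41.4401 cont=40.3297 V=41.4401[EX]; j=3 S=54.9262 intr=24.1638 cont=23.0535 V=24.1638[EX]; j=4 S=80.1300 intr=0.0000 cont=6.4051 V=6.4051[hold]; j=5 S=116.8990 intr=0.0000 cont=0.0000 V=0.0000[hold]; j=6 S=170.5400 intr=0.0000 cont=0.0000 V=0.0000[hold]; j=7 S=248.7950 intr=0.0000 cont=0.0000 V=0.0000[hold]; j=8 S=362.9587 intr=0.0000 cont=0.0000 V=0.0000[hold]  S*(8)=54.9262
k=7: j=0 S=21.3669 intr=57.7231 cont=56.6128 V=57.7231[EX]; j=1 S=31.1714 intr=47.9186 cont=46.8083 V=47.9186[EX]; j=2 S=45.4749 intr=33.6151 cont=32.5048 V=33.6151[EX]; j=3 S=66.3418 intr=12.7482 cont=15.2378 V=15.2378[hold]; j=4 S=96.7839 intr=0.0000 cont=3.2182 V=3.2182[hold]; j=5 S=141.1947 intr=0.0000 cont=0.0000 V=0.0000[hold]; j=6 S=205.9842 intr=0.0000 cont=0.0000 V=0.0000[hold]; j=7 S=300.5034 intr=0.0000 cont=0.0000 V=0.0000[hold]  S*(7)=45.4749
k=6: j=0 S=25.8077 intr=53.2823 cont=52.1720 V=53.2823[EX]; j=1 S=37.6499 intr=41.4401 cont=40.3297 V=41.4401[EX]; j=2 S=54.9262 intr=24.1638 cont=24.2572 V=24.2572[hold]; j=3 S=80.1300 intr=0.0000 cont=9.2120 V=9.2120[hold]; j=4 S=116.8990 intr=0.0000 cont=1.6169 V=1.6169[hold]; j=5 S=170.5400 intr=0.0000 cont=0.0000 V=0.0000[hold]; j=6 S=248.7950 intr=0.0000 cont=0.0000 V=0.0000[hold]  S*(6)=37.6499
k=5: j=0 S=31.1714 intr=47.9186 cont=46.8083 V=47.9186[EX]; j=1 S=45.4749 intr=33.6151 cont=32.5499 V=33.6151[EX]; j=2 S=66.3418 intr=12.7482 cont=16.6419 V=16.6419[hold]; j=3 S=96.7839 intr=0.0000 cont=5.4103 V=5.4103[hold]; j=4 S=141.1947 intr=0.0000 cont=0.8124 V=0.8124[hold]; j=5 S=205.9842 intr=0.0000 cont=0.0000 V=0.0000[hold]  S*(5)=45.4749
k=4: j=0 S=37.6499 intr=41.4401 cont=40.3297 V=41.4401[EX]; j=1 S=54.9262 intr=24.1638 cont=24.9362 V=24.9362[hold]; j=2 S=80.1300 intr=0.0000 cont=10.9775 V=10.9775[hold]; j=3 S=116.8990 intr=0.0000 cont=3.1111 V=3.1111[hold]; j=4 S=170.5400 intr=0.0000 cont=0.4082 V=0.4082[hold]  S*(4)=37.6499
k=3: j=0 S=45.4749 intr=33.6151 cont=32.8782 V=33.6151[EX]; j=1 S=66.3418 intr=12.7482 cont=17.8367 V=17.8367[hold]; j=2 S=96.7839 intr=0.0000 cont=7.0198 V=7.0198[hold]; j=3 S=141.1947 intr=0.0000 cont=1.7605 V=1.7605[hold]  S*(3)=45.4749
k=2: j=0 S=54.9262 intr=24.1638 cont=25.5139 V=25.5139[hold]; j=1 S=80.1300 intr=0.0000 cont=12.3560 V=12.3560[hold]; j=2 S=116.8990 intr=0.0000 cont=4.3782 V=4.3782[hold]  S*(2)=-
k=1: j=0 S=66.3418 intr=12.7482 cont=18.7935 V=18.7935[hold]; j=1 S=96.7839 intr=0.0000 cont=8.3251 V=8.3251[hold]  S*(1)=-
k=0: j=0 S=80.1300 intr=0.0000 cont=13.4679 V=13.4679[hold]  S*(0)=-

price = 13.4679
boundary = - - - 45.4749 37.6499 45.4749 37.6499 45.4749 54.9262
tree:
13.4679
18.7935 8.3251
25.5139 12.3560 4.3782
33.6151 17.8367 7.0198 1.7605
41.4401 24.9362 10.9775 3.1111 0.4082
47.9186 33.6151 16.6419 5.4103 0.8124 0.0000
53.2823 41.4401 24.2572 9.2120 1.6169 0.0000 0.0000
57.7231 47.9186 33.6151 15.2378 3.2182 0.0000 0.0000 0.0000
61.3998 53.2823 41.4401 24.1638 6.4051 0.0000 0.0000 0.0000 0.0000
64.4438 57.7231 47.9186 33.6151 12.7482 0.0000 0.0000 0.0000 0.0000 0.0000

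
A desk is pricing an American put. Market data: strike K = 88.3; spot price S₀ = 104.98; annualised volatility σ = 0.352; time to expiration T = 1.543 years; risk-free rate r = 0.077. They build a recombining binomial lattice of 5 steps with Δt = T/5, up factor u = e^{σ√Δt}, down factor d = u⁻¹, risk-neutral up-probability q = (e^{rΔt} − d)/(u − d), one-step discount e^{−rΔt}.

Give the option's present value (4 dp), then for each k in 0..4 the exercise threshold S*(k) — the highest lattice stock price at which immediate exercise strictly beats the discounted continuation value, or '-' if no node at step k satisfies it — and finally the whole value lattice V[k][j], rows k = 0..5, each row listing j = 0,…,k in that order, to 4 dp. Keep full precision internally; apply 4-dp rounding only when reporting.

price = 6.3521
boundary = - - - 58.3899 71.0004
tree:
6.3521
11.0421 2.1865
18.5986 4.3687 0.2122
29.9101 8.7061 0.4457 0.0000
40.2808 17.2996 0.9360 0.0000 0.0000
48.8096 29.9101 1.9656 0.0000 0.0000 0.0000

Δt=0.30860  u=1.21597  d=0.82239  q=0.51237  discount=0.97652
step 5 (expiry): payoffs max(K−S,0) = 48.8096 29.9101 1.9656 0.0000 0.0000 0.0000
step 4: (k=4,j=0): S=48.0192, (K−S)⁺=40.2808, hold=38.2073 ⇒ V=40.2808 exercise | (k=4,j=1): S=71.0004, (K−S)⁺=17.2996, hold=15.2261 ⇒ V=17.2996 exercise | (k=4,j=2): S=104.9800, (K−S)⁺=0.0000, hold=0.9360 ⇒ V=0.9360 continue | (k=4,j=3): S=155.2217, (K−S)⁺=0.0000, hold=0.0000 ⇒ V=0.0000 continue | (k=4,j=4): S=229.5082, (K−S)⁺=0.0000, hold=0.0000 ⇒ V=0.0000 continue  boundary S*=71.0004
step 3: (k=3,j=0): S=58.3899, (K−S)⁺=29.9101, hold=27.8366 ⇒ V=29.9101 exercise | (k=3,j=1): S=86.3344, (K−S)⁺=1.9656, hold=8.7061 ⇒ V=8.7061 continue | (k=3,j=2): S=127.6525, (K−S)⁺=0.0000, hold=0.4457 ⇒ V=0.4457 continue | (k=3,j=3): S=188.7449, (K−S)⁺=0.0000, hold=0.0000 ⇒ V=0.0000 continue  boundary S*=58.3899
step 2: (k=2,j=0): S=71.0004, (K−S)⁺=17.2996, hold=18.5986 ⇒ V=18.5986 continue | (k=2,j=1): S=104.9800, (K−S)⁺=0.0000, hold=4.3687 ⇒ V=4.3687 continue | (k=2,j=2): S=155.2217, (K−S)⁺=0.0000, hold=0.2122 ⇒ V=0.2122 continue  boundary S*=-
step 1: (k=1,j=0): S=86.3344, (K−S)⁺=1.9656, hold=11.0421 ⇒ V=11.0421 continue | (k=1,j=1): S=127.6525, (K−S)⁺=0.0000, hold=2.1865 ⇒ V=2.1865 continue  boundary S*=-
step 0: (k=0,j=0): S=104.9800, (K−S)⁺=0.0000, hold=6.3521 ⇒ V=6.3521 continue  boundary S*=-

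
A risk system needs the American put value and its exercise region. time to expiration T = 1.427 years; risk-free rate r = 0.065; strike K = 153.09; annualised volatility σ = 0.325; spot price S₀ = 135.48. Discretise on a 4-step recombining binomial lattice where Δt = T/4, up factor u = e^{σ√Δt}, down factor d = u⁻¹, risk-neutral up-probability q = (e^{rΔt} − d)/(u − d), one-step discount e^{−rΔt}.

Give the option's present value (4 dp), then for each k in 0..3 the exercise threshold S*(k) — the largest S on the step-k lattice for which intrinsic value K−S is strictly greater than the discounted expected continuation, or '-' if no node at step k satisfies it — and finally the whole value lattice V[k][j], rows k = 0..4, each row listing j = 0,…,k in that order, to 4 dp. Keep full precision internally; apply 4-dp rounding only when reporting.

params: Δt=0.35675 u=1.21424 d=0.82356 q=0.51167 e^(-rΔt)=0.97708
t_4 payoffs: 90.7656 61.2003 17.6100 0.0000 0.0000
t_3: node(3,0) S=75.6767 payoff=77.4133 vs cont=73.9042 → 77.4133 [stop]  node(3,1) S=111.5760 payoff=41.5140 vs cont=38.0048 → 41.5140 [stop]  node(3,2) S=164.5051 payoff=0.0000 vs cont=8.4024 → 8.4024 [wait]  node(3,3) S=242.5426 payoff=0.0000 vs cont=0.0000 → 0.0000 [wait]  ⇒ S*(3)=111.5760
t_2: node(2,0) S=91.8897 payoff=61.2003 vs cont=57.6912 → 61.2003 [stop]  node(2,1) S=135.4800 payoff=17.6100 vs cont=24.0085 → 24.0085 [wait]  node(2,2) S=199.7486 payoff=0.0000 vs cont=4.0091 → 4.0091 [wait]  ⇒ S*(2)=91.8897
t_1: node(1,0) S=111.5760 payoff=41.5140 vs cont=41.2037 → 41.5140 [stop]  node(1,1) S=164.5051 payoff=0.0000 vs cont=13.4596 → 13.4596 [wait]  ⇒ S*(1)=111.5760
t_0: node(0,0) S=135.4800 payoff=17.6100 vs cont=26.5368 → 26.5368 [wait]  ⇒ S*(0)=-

price = 26.5368
boundary = - 111.5760 91.8897 111.5760
tree:
26.5368
41.5140 13.4596
61.2003 24.0085 4.0091
77.4133 41.5140 8.4024 0.0000
90.7656 61.2003 17.6100 0.0000 0.0000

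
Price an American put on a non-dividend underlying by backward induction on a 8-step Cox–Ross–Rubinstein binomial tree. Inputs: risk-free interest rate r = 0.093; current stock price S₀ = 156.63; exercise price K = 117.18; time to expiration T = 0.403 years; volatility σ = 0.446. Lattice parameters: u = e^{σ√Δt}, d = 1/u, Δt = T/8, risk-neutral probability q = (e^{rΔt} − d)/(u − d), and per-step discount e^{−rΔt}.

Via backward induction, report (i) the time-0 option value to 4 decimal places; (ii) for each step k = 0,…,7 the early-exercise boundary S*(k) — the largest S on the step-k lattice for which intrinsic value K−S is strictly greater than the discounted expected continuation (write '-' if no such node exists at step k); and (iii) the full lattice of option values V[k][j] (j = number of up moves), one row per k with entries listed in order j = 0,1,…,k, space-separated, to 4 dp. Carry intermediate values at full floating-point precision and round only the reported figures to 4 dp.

Δt=0.05038  u=1.10528  d=0.90475  q=0.49841  discount=0.99533
step 8 (expiry): payoffs max(K−S,0) = 46.8590 31.2722 12.2306 0.0000 0.0000 0.0000 0.0000 0.0000 0.0000
step 7: (k=7,j=0): S=77.7247, (K−S)⁺=39.4553, hold=38.9076 ⇒ V=39.4553 exercise | (k=7,j=1): S=94.9525, (K−S)⁺=22.2275, hold=21.6798 ⇒ V=22.2275 exercise | (k=7,j=2): S=115.9989, (K−S)⁺=1.1811, hold=6.1060 ⇒ V=6.1060 continue | (k=7,j=3): S=141.7102, (K−S)⁺=0.0000, hold=0.0000 ⇒ V=0.0000 continue | (k=7,j=4): S=173.1206, (K−S)⁺=0.0000, hold=0.0000 ⇒ V=0.0000 continue | (k=7,j=5): S=211.4930, (K−S)⁺=0.0000, hold=0.0000 ⇒ V=0.0000 continue | (k=7,j=6): S=258.3708, (K−S)⁺=0.0000, hold=0.0000 ⇒ V=0.0000 continue | (k=7,j=7): S=315.6392, (K−S)⁺=0.0000, hold=0.0000 ⇒ V=0.0000 continue  boundary S*=94.9525
step 6: (k=6,j=0): S=85.9078, (K−S)⁺=31.2722, hold=30.7245 ⇒ V=31.2722 exercise | (k=6,j=1): S=104.9494, (K−S)⁺=12.2306, hold=14.1260 ⇒ V=14.1260 continue | (k=6,j=2): S=128.2117, (K−S)⁺=0.0000, hold=3.0484 ⇒ V=3.0484 continue | (k=6,j=3): S=156.6300, (K−S)⁺=0.0000, hold=0.0000 ⇒ V=0.0000 continue | (k=6,j=4): S=191.3473, (K−S)⁺=0.0000, hold=0.0000 ⇒ V=0.0000 continue | (k=6,j=5): S=233.7598, (K−S)⁺=0.0000, hold=0.0000 ⇒ V=0.0000 continue | (k=6,j=6): S=285.5730, (K−S)⁺=0.0000, hold=0.0000 ⇒ V=0.0000 continue  boundary S*=85.9078
step 5: (k=5,j=0): S=94.9525, (K−S)⁺=22.2275, hold=22.6201 ⇒ V=22.6201 continue | (k=5,j=1): S=115.9989, (K−S)⁺=1.1811, hold=8.5646 ⇒ V=8.5646 continue | (k=5,j=2): S=141.7102, (K−S)⁺=0.0000, hold=1.5219 ⇒ V=1.5219 continue | (k=5,j=3): S=173.1206, (K−S)⁺=0.0000, hold=0.0000 ⇒ V=0.0000 continue | (k=5,j=4): S=211.4930, (K−S)⁺=0.0000, hold=0.0000 ⇒ V=0.0000 continue | (k=5,j=5): S=258.3708, (K−S)⁺=0.0000, hold=0.0000 ⇒ V=0.0000 continue  boundary S*=-
step 4: (k=4,j=0): S=104.9494, (K−S)⁺=12.2306, hold=15.5417 ⇒ V=15.5417 continue | (k=4,j=1): S=128.2117, (K−S)⁺=0.0000, hold=5.0308 ⇒ V=5.0308 continue | (k=4,j=2): S=156.6300, (K−S)⁺=0.0000, hold=0.7598 ⇒ V=0.7598 continue | (k=4,j=3): S=191.3473, (K−S)⁺=0.0000, hold=0.0000 ⇒ V=0.0000 continue | (k=4,j=4): S=233.7598, (K−S)⁺=0.0000, hold=0.0000 ⇒ V=0.0000 continue  boundary S*=-
step 3: (k=3,j=0): S=115.9989, (K−S)⁺=1.1811, hold=10.2548 ⇒ V=10.2548 continue | (k=3,j=1): S=141.7102, (K−S)⁺=0.0000, hold=2.8885 ⇒ V=2.8885 continue | (k=3,j=2): S=173.1206, (K−S)⁺=0.0000, hold=0.3793 ⇒ V=0.3793 continue | (k=3,j=3): S=211.4930, (K−S)⁺=0.0000, hold=0.0000 ⇒ V=0.0000 continue  boundary S*=-
step 2: (k=2,j=0): S=128.2117, (K−S)⁺=0.0000, hold=6.5526 ⇒ V=6.5526 continue | (k=2,j=1): S=156.6300, (K−S)⁺=0.0000, hold=1.6303 ⇒ V=1.6303 continue | (k=2,j=2): S=191.3473, (K−S)⁺=0.0000, hold=0.1894 ⇒ V=0.1894 continue  boundary S*=-
step 1: (k=1,j=0): S=141.7102, (K−S)⁺=0.0000, hold=4.0801 ⇒ V=4.0801 continue | (k=1,j=1): S=173.1206, (K−S)⁺=0.0000, hold=0.9078 ⇒ V=0.9078 continue  boundary S*=-
step 0: (k=0,j=0): S=156.6300, (K−S)⁺=0.0000, hold=2.4873 ⇒ V=2.4873 continue  boundary S*=-

price = 2.4873
boundary = - - - - - - 85.9078 94.9525
tree:
2.4873
4.0801 0.9078
6.5526 1.6303 0.1894
10.2548 2.8885 0.3793 0.0000
15.5417 5.0308 0.7598 0.0000 0.0000
22.6201 8.5646 1.5219 0.0000 0.0000 0.0000
31.2722 14.1260 3.0484 0.0000 0.0000 0.0000 0.0000
39.4553 22.2275 6.1060 0.0000 0.0000 0.0000 0.0000 0.0000
46.8590 31.2722 12.2306 0.0000 0.0000 0.0000 0.0000 0.0000 0.0000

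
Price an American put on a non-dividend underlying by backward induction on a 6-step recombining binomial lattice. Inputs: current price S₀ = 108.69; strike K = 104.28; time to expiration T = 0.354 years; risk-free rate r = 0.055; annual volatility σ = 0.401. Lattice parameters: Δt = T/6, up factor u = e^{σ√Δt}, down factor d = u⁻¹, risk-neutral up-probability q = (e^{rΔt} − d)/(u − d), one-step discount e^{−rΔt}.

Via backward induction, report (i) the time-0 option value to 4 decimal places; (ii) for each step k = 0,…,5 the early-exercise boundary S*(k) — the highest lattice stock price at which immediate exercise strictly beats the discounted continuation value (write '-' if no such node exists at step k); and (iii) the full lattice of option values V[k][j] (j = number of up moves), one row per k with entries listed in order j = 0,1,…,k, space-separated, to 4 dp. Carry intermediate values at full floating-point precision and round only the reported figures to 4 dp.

price = 7.3373
boundary = - - - 81.1494 73.6180 81.1494
tree:
7.3373
11.1781 3.4252
16.4401 5.8259 0.9723
23.1306 9.6496 1.9214 0.0000
30.6620 15.3870 3.7971 0.0000 0.0000
37.4944 23.1306 7.5037 0.0000 0.0000 0.0000
43.6928 30.6620 14.8287 0.0000 0.0000 0.0000 0.0000

Δt=0.05900, u=1.10230, d=0.90719, q=0.49233, disc=e^(-rΔt)=0.99676
k=6 terminal: V=max(K-S,0) → 43.6928 30.6620 14.8287 0.0000 0.0000 0.0000 0.0000
k=5: j=0 S=66.7856 intr=37.4944 cont=37.1566 V=37.4944[EX]; j=1 S=81.1494 intr=23.1306 cont=22.7927 V=23.1306[EX]; j=2 S=98.6026 intr=5.6774 cont=7.5037 V=7.5037[hold]; j=3 S=119.8094 intr=0.0000 cont=0.0000 V=0.0000[hold]; j=4 S=145.5773 intr=0.0000 cont=0.0000 V=0.0000[hold]; j=5 S=176.8873 intr=0.0000 cont=0.0000 V=0.0000[hold]  S*(5)=81.1494
k=4: j=0 S=73.6180 intr=30.6620 cont=30.3242 V=30.6620[EX]; j=1 S=89.4513 intr=14.8287 cont=15.3870 V=15.3870[hold]; j=2 S=108.6900 intr=0.0000 cont=3.7971 V=3.7971[hold]; j=3 S=132.0664 intr=0.0000 cont=0.0000 V=0.0000[hold]; j=4 S=160.4705 intr=0.0000 cont=0.0000 V=0.0000[hold]  S*(4)=73.6180
k=3: j=0 S=81.1494 intr=23.1306 cont=23.0668 V=23.1306[EX]; j=1 S=98.6026 intr=5.6774 cont=9.6496 V=9.6496[hold]; j=2 S=119.8094 intr=0.0000 cont=1.9214 V=1.9214[hold]; j=3 S=145.5773 intr=0.0000 cont=0.0000 V=0.0000[hold]  S*(3)=81.1494
k=2: j=0 S=89.4513 intr=14.8287 cont=16.4401 V=16.4401[hold]; j=1 S=108.6900 intr=0.0000 cont=5.8259 V=5.8259[hold]; j=2 S=132.0664 intr=0.0000 cont=0.9723 V=0.9723[hold]  S*(2)=-
k=1: j=0 S=98.6026 intr=5.6774 cont=11.1781 V=11.1781[hold]; j=1 S=119.8094 intr=0.0000 cont=3.4252 V=3.4252[hold]  S*(1)=-
k=0: j=0 S=108.6900 intr=0.0000 cont=7.3373 V=7.3373[hold]  S*(0)=-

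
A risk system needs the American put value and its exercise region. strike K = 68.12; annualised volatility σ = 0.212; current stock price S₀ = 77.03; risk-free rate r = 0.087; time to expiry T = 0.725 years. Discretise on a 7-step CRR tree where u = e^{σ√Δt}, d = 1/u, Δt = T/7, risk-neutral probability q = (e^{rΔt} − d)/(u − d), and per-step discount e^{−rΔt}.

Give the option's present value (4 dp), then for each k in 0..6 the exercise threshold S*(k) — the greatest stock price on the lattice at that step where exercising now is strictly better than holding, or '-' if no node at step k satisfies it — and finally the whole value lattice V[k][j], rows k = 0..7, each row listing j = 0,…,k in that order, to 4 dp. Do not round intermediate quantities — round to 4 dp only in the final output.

params: Δt=0.10357 u=1.07061 d=0.93405 q=0.54923 e^(-rΔt)=0.99103
t_7 payoffs: 20.3400 13.3545 5.3477 0.0000 0.0000 0.0000 0.0000 0.0000
t_6: node(6,0) S=51.1536 payoff=16.9664 vs cont=16.3553 → 16.9664 [stop]  node(6,1) S=58.6324 payoff=9.4876 vs cont=8.8766 → 9.4876 [stop]  node(6,2) S=67.2046 payoff=0.9154 vs cont=2.3889 → 2.3889 [wait]  node(6,3) S=77.0300 payoff=0.0000 vs cont=0.0000 → 0.0000 [wait]  node(6,4) S=88.2919 payoff=0.0000 vs cont=0.0000 → 0.0000 [wait]  node(6,5) S=101.2004 payoff=0.0000 vs cont=0.0000 → 0.0000 [wait]  node(6,6) S=115.9961 payoff=0.0000 vs cont=0.0000 → 0.0000 [wait]  ⇒ S*(6)=58.6324
t_5: node(5,0) S=54.7655 payoff=13.3545 vs cont=12.7435 → 13.3545 [stop]  node(5,1) S=62.7723 payoff=5.3477 vs cont=5.5387 → 5.5387 [wait]  node(5,2) S=71.9498 payoff=0.0000 vs cont=1.0672 → 1.0672 [wait]  node(5,3) S=82.4690 payoff=0.0000 vs cont=0.0000 → 0.0000 [wait]  node(5,4) S=94.5261 payoff=0.0000 vs cont=0.0000 → 0.0000 [wait]  node(5,5) S=108.3460 payoff=0.0000 vs cont=0.0000 → 0.0000 [wait]  ⇒ S*(5)=54.7655
t_4: node(4,0) S=58.6324 payoff=9.4876 vs cont=8.9805 → 9.4876 [stop]  node(4,1) S=67.2046 payoff=0.9154 vs cont=3.0551 → 3.0551 [wait]  node(4,2) S=77.0300 payoff=0.0000 vs cont=0.4767 → 0.4767 [wait]  node(4,3) S=88.2919 payoff=0.0000 vs cont=0.0000 → 0.0000 [wait]  node(4,4) S=101.2004 payoff=0.0000 vs cont=0.0000 → 0.0000 [wait]  ⇒ S*(4)=58.6324
t_3: node(3,0) S=62.7723 payoff=5.3477 vs cont=5.9013 → 5.9013 [wait]  node(3,1) S=71.9498 payoff=0.0000 vs cont=1.6243 → 1.6243 [wait]  node(3,2) S=82.4690 payoff=0.0000 vs cont=0.2130 → 0.2130 [wait]  node(3,3) S=94.5261 payoff=0.0000 vs cont=0.0000 → 0.0000 [wait]  ⇒ S*(3)=-
t_2: node(2,0) S=67.2046 payoff=0.9154 vs cont=3.5204 → 3.5204 [wait]  node(2,1) S=77.0300 payoff=0.0000 vs cont=0.8415 → 0.8415 [wait]  node(2,2) S=88.2919 payoff=0.0000 vs cont=0.0951 → 0.0951 [wait]  ⇒ S*(2)=-
t_1: node(1,0) S=71.9498 payoff=0.0000 vs cont=2.0307 → 2.0307 [wait]  node(1,1) S=82.4690 payoff=0.0000 vs cont=0.4277 → 0.4277 [wait]  ⇒ S*(1)=-
t_0: node(0,0) S=77.0300 payoff=0.0000 vs cont=1.1400 → 1.1400 [wait]  ⇒ S*(0)=-

price = 1.1400
boundary = - - - - 58.6324 54.7655 58.6324
tree:
1.1400
2.0307 0.4277
3.5204 0.8415 0.0951
5.9013 1.6243 0.2130 0.0000
9.4876 3.0551 0.4767 0.0000 0.0000
13.3545 5.5387 1.0672 0.0000 0.0000 0.0000
16.9664 9.4876 2.3889 0.0000 0.0000 0.0000 0.0000
20.3400 13.3545 5.3477 0.0000 0.0000 0.0000 0.0000 0.0000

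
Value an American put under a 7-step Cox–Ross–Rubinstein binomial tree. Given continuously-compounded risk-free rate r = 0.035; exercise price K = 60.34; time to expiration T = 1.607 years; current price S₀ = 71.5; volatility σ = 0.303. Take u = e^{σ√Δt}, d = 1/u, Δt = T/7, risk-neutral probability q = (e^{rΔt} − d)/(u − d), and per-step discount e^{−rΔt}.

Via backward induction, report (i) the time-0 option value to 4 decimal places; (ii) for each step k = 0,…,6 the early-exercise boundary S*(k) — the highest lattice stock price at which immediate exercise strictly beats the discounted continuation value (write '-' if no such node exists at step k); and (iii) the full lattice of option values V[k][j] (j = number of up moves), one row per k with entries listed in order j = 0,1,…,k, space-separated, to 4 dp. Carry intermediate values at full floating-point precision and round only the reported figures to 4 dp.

price = 4.1899
boundary = - - - - 40.0042 46.2547 40.0042
tree:
4.1899
6.5566 1.8097
9.9599 3.1426 0.4602
14.5751 5.3479 0.9123 0.0000
20.3358 8.8533 1.8084 0.0000 0.0000
25.7416 14.0853 3.5846 0.0000 0.0000 0.0000
30.4170 20.3358 7.1057 0.0000 0.0000 0.0000 0.0000
34.4605 25.7416 14.0853 0.0000 0.0000 0.0000 0.0000 0.0000

Δt=0.22957  u=1.15625  d=0.86487  q=0.49146  discount=0.99200
step 7 (expiry): payoffs max(K−S,0) = 34.4605 25.7416 14.0853 0.0000 0.0000 0.0000 0.0000 0.0000
step 6: (k=6,j=0): S=29.9230, (K−S)⁺=30.4170, hold=29.9341 ⇒ V=30.4170 exercise | (k=6,j=1): S=40.0042, (K−S)⁺=20.3358, hold=19.8529 ⇒ V=20.3358 exercise | (k=6,j=2): S=53.4818, (K−S)⁺=6.8582, hold=7.1057 ⇒ V=7.1057 continue | (k=6,j=3): S=71.5000, (K−S)⁺=0.0000, hold=0.0000 ⇒ V=0.0000 continue | (k=6,j=4): S=95.5886, (K−S)⁺=0.0000, hold=0.0000 ⇒ V=0.0000 continue | (k=6,j=5): S=127.7928, (K−S)⁺=0.0000, hold=0.0000 ⇒ V=0.0000 continue | (k=6,j=6): S=170.8467, (K−S)⁺=0.0000, hold=0.0000 ⇒ V=0.0000 continue  boundary S*=40.0042
step 5: (k=5,j=0): S=34.5984, (K−S)⁺=25.7416, hold=25.2588 ⇒ V=25.7416 exercise | (k=5,j=1): S=46.2547, (K−S)⁺=14.0853, hold=13.7231 ⇒ V=14.0853 exercise | (k=5,j=2): S=61.8381, (K−S)⁺=0.0000, hold=3.5846 ⇒ V=3.5846 continue | (k=5,j=3): S=82.6716, (K−S)⁺=0.0000, hold=0.0000 ⇒ V=0.0000 continue | (k=5,j=4): S=110.5239, (K−S)⁺=0.0000, hold=0.0000 ⇒ V=0.0000 continue | (k=5,j=5): S=147.7599, (K−S)⁺=0.0000, hold=0.0000 ⇒ V=0.0000 continue  boundary S*=46.2547
step 4: (k=4,j=0): S=40.0042, (K−S)⁺=20.3358, hold=19.8529 ⇒ V=20.3358 exercise | (k=4,j=1): S=53.4818, (K−S)⁺=6.8582, hold=8.8533 ⇒ V=8.8533 continue | (k=4,j=2): S=71.5000, (K−S)⁺=0.0000, hold=1.8084 ⇒ V=1.8084 continue | (k=4,j=3): S=95.5886, (K−S)⁺=0.0000, hold=0.0000 ⇒ V=0.0000 continue | (k=4,j=4): S=127.7928, (K−S)⁺=0.0000, hold=0.0000 ⇒ V=0.0000 continue  boundary S*=40.0042
step 3: (k=3,j=0): S=46.2547, (K−S)⁺=14.0853, hold=14.5751 ⇒ V=14.5751 continue | (k=3,j=1): S=61.8381, (K−S)⁺=0.0000, hold=5.3479 ⇒ V=5.3479 continue | (k=3,j=2): S=82.6716, (K−S)⁺=0.0000, hold=0.9123 ⇒ V=0.9123 continue | (k=3,j=3): S=110.5239, (K−S)⁺=0.0000, hold=0.0000 ⇒ V=0.0000 continue  boundary S*=-
step 2: (k=2,j=0): S=53.4818, (K−S)⁺=6.8582, hold=9.9599 ⇒ V=9.9599 continue | (k=2,j=1): S=71.5000, (K−S)⁺=0.0000, hold=3.1426 ⇒ V=3.1426 continue | (k=2,j=2): S=95.5886, (K−S)⁺=0.0000, hold=0.4602 ⇒ V=0.4602 continue  boundary S*=-
step 1: (k=1,j=0): S=61.8381, (K−S)⁺=0.0000, hold=6.5566 ⇒ V=6.5566 continue | (k=1,j=1): S=82.6716, (K−S)⁺=0.0000, hold=1.8097 ⇒ V=1.8097 continue  boundary S*=-
step 0: (k=0,j=0): S=71.5000, (K−S)⁺=0.0000, hold=4.1899 ⇒ V=4.1899 continue  boundary S*=-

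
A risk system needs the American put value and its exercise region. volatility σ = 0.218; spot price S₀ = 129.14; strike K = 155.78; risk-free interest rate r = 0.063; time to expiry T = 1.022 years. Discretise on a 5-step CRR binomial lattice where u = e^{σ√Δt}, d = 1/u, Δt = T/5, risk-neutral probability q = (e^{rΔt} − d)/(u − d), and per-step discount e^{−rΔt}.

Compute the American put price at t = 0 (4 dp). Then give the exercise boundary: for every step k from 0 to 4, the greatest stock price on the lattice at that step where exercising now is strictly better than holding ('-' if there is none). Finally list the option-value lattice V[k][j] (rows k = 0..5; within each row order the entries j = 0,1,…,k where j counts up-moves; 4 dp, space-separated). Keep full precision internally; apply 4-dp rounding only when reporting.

price = 26.6400
boundary = 129.1400 117.0192 129.1400 117.0192 129.1400
tree:
26.6400
38.7608 16.5454
49.7440 26.6400 8.3781
59.6963 38.7608 15.2806 2.7231
68.7145 49.7440 26.6400 6.0098 0.0000
76.8863 59.6963 38.7608 13.2637 0.0000 0.0000

params: Δt=0.20440 u=1.10358 d=0.90614 q=0.54102 e^(-rΔt)=0.98721
t_5 payoffs: 76.8863 59.6963 38.7608 13.2637 0.0000 0.0000
t_4: node(4,0) S=87.0655 payoff=68.7145 vs cont=66.7214 → 68.7145 [stop]  node(4,1) S=106.0360 payoff=49.7440 vs cont=47.7508 → 49.7440 [stop]  node(4,2) S=129.1400 payoff=26.6400 vs cont=24.6469 → 26.6400 [stop]  node(4,3) S=157.2781 payoff=0.0000 vs cont=6.0098 → 6.0098 [wait]  node(4,4) S=191.5471 payoff=0.0000 vs cont=0.0000 → 0.0000 [wait]  ⇒ S*(4)=129.1400
t_3: node(3,0) S=96.0837 payoff=59.6963 vs cont=57.7032 → 59.6963 [stop]  node(3,1) S=117.0192 payoff=38.7608 vs cont=36.7677 → 38.7608 [stop]  node(3,2) S=142.5163 payoff=13.2637 vs cont=15.2806 → 15.2806 [wait]  node(3,3) S=173.5689 payoff=0.0000 vs cont=2.7231 → 2.7231 [wait]  ⇒ S*(3)=117.0192
t_2: node(2,0) S=106.0360 payoff=49.7440 vs cont=47.7508 → 49.7440 [stop]  node(2,1) S=129.1400 payoff=26.6400 vs cont=25.7240 → 26.6400 [stop]  node(2,2) S=157.2781 payoff=0.0000 vs cont=8.3781 → 8.3781 [wait]  ⇒ S*(2)=129.1400
t_1: node(1,0) S=117.0192 payoff=38.7608 vs cont=36.7677 → 38.7608 [stop]  node(1,1) S=142.5163 payoff=13.2637 vs cont=16.5454 → 16.5454 [wait]  ⇒ S*(1)=117.0192
t_0: node(0,0) S=129.1400 payoff=26.6400 vs cont=26.3996 → 26.6400 [stop]  ⇒ S*(0)=129.1400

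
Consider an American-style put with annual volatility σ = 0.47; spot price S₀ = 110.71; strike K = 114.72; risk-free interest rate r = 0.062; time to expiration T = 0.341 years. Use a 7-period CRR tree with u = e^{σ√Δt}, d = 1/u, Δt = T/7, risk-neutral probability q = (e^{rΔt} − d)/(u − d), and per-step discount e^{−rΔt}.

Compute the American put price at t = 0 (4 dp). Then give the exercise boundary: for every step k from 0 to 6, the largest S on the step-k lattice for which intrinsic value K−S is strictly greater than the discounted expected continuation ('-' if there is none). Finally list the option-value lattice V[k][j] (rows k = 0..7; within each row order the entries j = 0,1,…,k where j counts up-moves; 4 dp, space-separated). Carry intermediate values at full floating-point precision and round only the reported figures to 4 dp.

params: Δt=0.04871 u=1.10931 d=0.90146 q=0.48864 e^(-rΔt)=0.99698
t_7 payoffs: 61.1619 48.8134 33.6179 14.9189 0.0000 0.0000 0.0000 0.0000
t_6: node(6,0) S=59.4124 payoff=55.3076 vs cont=54.9616 → 55.3076 [stop]  node(6,1) S=73.1106 payoff=41.6094 vs cont=41.2634 → 41.6094 [stop]  node(6,2) S=89.9671 payoff=24.7529 vs cont=24.4070 → 24.7529 [stop]  node(6,3) S=110.7100 payoff=4.0100 vs cont=7.6059 → 7.6059 [wait]  node(6,4) S=136.2354 payoff=0.0000 vs cont=0.0000 → 0.0000 [wait]  node(6,5) S=167.6460 payoff=0.0000 vs cont=0.0000 → 0.0000 [wait]  node(6,6) S=206.2987 payoff=0.0000 vs cont=0.0000 → 0.0000 [wait]  ⇒ S*(6)=89.9671
t_5: node(5,0) S=65.9066 payoff=48.8134 vs cont=48.4675 → 48.8134 [stop]  node(5,1) S=81.1021 payoff=33.6179 vs cont=33.2720 → 33.6179 [stop]  node(5,2) S=99.8011 payoff=14.9189 vs cont=16.3248 → 16.3248 [wait]  node(5,3) S=122.8113 payoff=0.0000 vs cont=3.8776 → 3.8776 [wait]  node(5,4) S=151.1269 payoff=0.0000 vs cont=0.0000 → 0.0000 [wait]  node(5,5) S=185.9709 payoff=0.0000 vs cont=0.0000 → 0.0000 [wait]  ⇒ S*(5)=81.1021
t_4: node(4,0) S=73.1106 payoff=41.6094 vs cont=41.2634 → 41.6094 [stop]  node(4,1) S=89.9671 payoff=24.7529 vs cont=25.0918 → 25.0918 [wait]  node(4,2) S=110.7100 payoff=4.0100 vs cont=10.2117 → 10.2117 [wait]  node(4,3) S=136.2354 payoff=0.0000 vs cont=1.9769 → 1.9769 [wait]  node(4,4) S=167.6460 payoff=0.0000 vs cont=0.0000 → 0.0000 [wait]  ⇒ S*(4)=73.1106
t_3: node(3,0) S=81.1021 payoff=33.6179 vs cont=33.4371 → 33.6179 [stop]  node(3,1) S=99.8011 payoff=14.9189 vs cont=17.7670 → 17.7670 [wait]  node(3,2) S=122.8113 payoff=0.0000 vs cont=6.1691 → 6.1691 [wait]  node(3,3) S=151.1269 payoff=0.0000 vs cont=1.0078 → 1.0078 [wait]  ⇒ S*(3)=81.1021
t_2: node(2,0) S=89.9671 payoff=24.7529 vs cont=25.7945 → 25.7945 [wait]  node(2,1) S=110.7100 payoff=4.0100 vs cont=12.0633 → 12.0633 [wait]  node(2,2) S=136.2354 payoff=0.0000 vs cont=3.6361 → 3.6361 [wait]  ⇒ S*(2)=-
t_1: node(1,0) S=99.8011 payoff=14.9189 vs cont=19.0273 → 19.0273 [wait]  node(1,1) S=122.8113 payoff=0.0000 vs cont=7.9214 → 7.9214 [wait]  ⇒ S*(1)=-
t_0: node(0,0) S=110.7100 payoff=4.0100 vs cont=13.5595 → 13.5595 [wait]  ⇒ S*(0)=-

price = 13.5595
boundary = - - - 81.1021 73.1106 81.1021 89.9671
tree:
13.5595
19.0273 7.9214
25.7945 12.0633 3.6361
33.6179 17.7670 6.1691 1.0078
41.6094 25.0918 10.2117 1.9769 0.0000
48.8134 33.6179 16.3248 3.8776 0.0000 0.0000
55.3076 41.6094 24.7529 7.6059 0.0000 0.0000 0.0000
61.1619 48.8134 33.6179 14.9189 0.0000 0.0000 0.0000 0.0000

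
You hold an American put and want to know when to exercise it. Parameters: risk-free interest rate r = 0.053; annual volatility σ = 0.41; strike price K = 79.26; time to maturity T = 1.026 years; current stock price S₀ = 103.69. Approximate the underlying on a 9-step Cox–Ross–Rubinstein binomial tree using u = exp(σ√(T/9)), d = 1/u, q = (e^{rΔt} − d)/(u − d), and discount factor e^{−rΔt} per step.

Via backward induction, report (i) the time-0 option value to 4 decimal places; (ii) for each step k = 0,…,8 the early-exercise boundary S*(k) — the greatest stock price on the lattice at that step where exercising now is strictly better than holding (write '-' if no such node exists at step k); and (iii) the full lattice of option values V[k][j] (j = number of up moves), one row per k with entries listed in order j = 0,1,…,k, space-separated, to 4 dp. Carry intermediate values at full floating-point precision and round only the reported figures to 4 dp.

Δt=0.11400  u=1.14847  d=0.87072  q=0.48727  discount=0.99398
step 9 (expiry): payoffs max(K−S,0) = 49.4299 39.9145 27.3638 10.8096 0.0000 0.0000 0.0000 0.0000 0.0000 0.0000
step 8: (k=8,j=0): S=34.2590, (K−S)⁺=45.0010, hold=44.5235 ⇒ V=45.0010 exercise | (k=8,j=1): S=45.1872, (K−S)⁺=34.0728, hold=33.5953 ⇒ V=34.0728 exercise | (k=8,j=2): S=59.6013, (K−S)⁺=19.6587, hold=19.1812 ⇒ V=19.6587 exercise | (k=8,j=3): S=78.6134, (K−S)⁺=0.6466, hold=5.5090 ⇒ V=5.5090 continue | (k=8,j=4): S=103.6900, (K−S)⁺=0.0000, hold=0.0000 ⇒ V=0.0000 continue | (k=8,j=5): S=136.7657, (K−S)⁺=0.0000, hold=0.0000 ⇒ V=0.0000 continue | (k=8,j=6): S=180.3922, (K−S)⁺=0.0000, hold=0.0000 ⇒ V=0.0000 continue | (k=8,j=7): S=237.9349, (K−S)⁺=0.0000, hold=0.0000 ⇒ V=0.0000 continue | (k=8,j=8): S=313.8330, (K−S)⁺=0.0000, hold=0.0000 ⇒ V=0.0000 continue  boundary S*=59.6013
step 7: (k=7,j=0): S=39.3455, (K−S)⁺=39.9145, hold=39.4370 ⇒ V=39.9145 exercise | (k=7,j=1): S=51.8962, (K−S)⁺=27.3638, hold=26.8863 ⇒ V=27.3638 exercise | (k=7,j=2): S=68.4504, (K−S)⁺=10.8096, hold=12.6871 ⇒ V=12.6871 continue | (k=7,j=3): S=90.2852, (K−S)⁺=0.0000, hold=2.8077 ⇒ V=2.8077 continue | (k=7,j=4): S=119.0850, (K−S)⁺=0.0000, hold=0.0000 ⇒ V=0.0000 continue | (k=7,j=5): S=157.0716, (K−S)⁺=0.0000, hold=0.0000 ⇒ V=0.0000 continue | (k=7,j=6): S=207.1753, (K−S)⁺=0.0000, hold=0.0000 ⇒ V=0.0000 continue | (k=7,j=7): S=273.2615, (K−S)⁺=0.0000, hold=0.0000 ⇒ V=0.0000 continue  boundary S*=51.8962
step 6: (k=6,j=0): S=45.1872, (K−S)⁺=34.0728, hold=33.5953 ⇒ V=34.0728 exercise | (k=6,j=1): S=59.6013, (K−S)⁺=19.6587, hold=20.0906 ⇒ V=20.0906 continue | (k=6,j=2): S=78.6134, (K−S)⁺=0.6466, hold=7.8258 ⇒ V=7.8258 continue | (k=6,j=3): S=103.6900, (K−S)⁺=0.0000, hold=1.4309 ⇒ V=1.4309 continue | (k=6,j=4): S=136.7657, (K−S)⁺=0.0000, hold=0.0000 ⇒ V=0.0000 continue | (k=6,j=5): S=180.3922, (K−S)⁺=0.0000, hold=0.0000 ⇒ V=0.0000 continue | (k=6,j=6): S=237.9349, (K−S)⁺=0.0000, hold=0.0000 ⇒ V=0.0000 continue  boundary S*=45.1872
step 5: (k=5,j=0): S=51.8962, (K−S)⁺=27.3638, hold=27.0955 ⇒ V=27.3638 exercise | (k=5,j=1): S=68.4504, (K−S)⁺=10.8096, hold=14.0293 ⇒ V=14.0293 continue | (k=5,j=2): S=90.2852, (K−S)⁺=0.0000, hold=4.6814 ⇒ V=4.6814 continue | (k=5,j=3): S=119.0850, (K−S)⁺=0.0000, hold=0.7293 ⇒ V=0.7293 continue | (k=5,j=4): S=157.0716, (K−S)⁺=0.0000, hold=0.0000 ⇒ V=0.0000 continue | (k=5,j=5): S=207.1753, (K−S)⁺=0.0000, hold=0.0000 ⇒ V=0.0000 continue  boundary S*=51.8962
step 4: (k=4,j=0): S=59.6013, (K−S)⁺=19.6587, hold=20.7407 ⇒ V=20.7407 continue | (k=4,j=1): S=78.6134, (K−S)⁺=0.6466, hold=9.4173 ⇒ V=9.4173 continue | (k=4,j=2): S=103.6900, (K−S)⁺=0.0000, hold=2.7391 ⇒ V=2.7391 continue | (k=4,j=3): S=136.7657, (K−S)⁺=0.0000, hold=0.3717 ⇒ V=0.3717 continue | (k=4,j=4): S=180.3922, (K−S)⁺=0.0000, hold=0.0000 ⇒ V=0.0000 continue  boundary S*=-
step 3: (k=3,j=0): S=68.4504, (K−S)⁺=10.8096, hold=15.1315 ⇒ V=15.1315 continue | (k=3,j=1): S=90.2852, (K−S)⁺=0.0000, hold=6.1261 ⇒ V=6.1261 continue | (k=3,j=2): S=119.0850, (K−S)⁺=0.0000, hold=1.5760 ⇒ V=1.5760 continue | (k=3,j=3): S=157.0716, (K−S)⁺=0.0000, hold=0.1894 ⇒ V=0.1894 continue  boundary S*=-
step 2: (k=2,j=0): S=78.6134, (K−S)⁺=0.6466, hold=10.6787 ⇒ V=10.6787 continue | (k=2,j=1): S=103.6900, (K−S)⁺=0.0000, hold=3.8854 ⇒ V=3.8854 continue | (k=2,j=2): S=136.7657, (K−S)⁺=0.0000, hold=0.8949 ⇒ V=0.8949 continue  boundary S*=-
step 1: (k=1,j=0): S=90.2852, (K−S)⁺=0.0000, hold=7.3242 ⇒ V=7.3242 continue | (k=1,j=1): S=119.0850, (K−S)⁺=0.0000, hold=2.4136 ⇒ V=2.4136 continue  boundary S*=-
step 0: (k=0,j=0): S=103.6900, (K−S)⁺=0.0000, hold=4.9017 ⇒ V=4.9017 continue  boundary S*=-

price = 4.9017
boundary = - - - - - 51.8962 45.1872 51.8962 59.6013
tree:
4.9017
7.3242 2.4136
10.6787 3.8854 0.8949
15.1315 6.1261 1.5760 0.1894
20.7407 9.4173 2.7391 0.3717 0.0000
27.3638 14.0293 4.6814 0.7293 0.0000 0.0000
34.0728 20.0906 7.8258 1.4309 0.0000 0.0000 0.0000
39.9145 27.3638 12.6871 2.8077 0.0000 0.0000 0.0000 0.0000
45.0010 34.0728 19.6587 5.5090 0.0000 0.0000 0.0000 0.0000 0.0000
49.4299 39.9145 27.3638 10.8096 0.0000 0.0000 0.0000 0.0000 0.0000 0.0000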